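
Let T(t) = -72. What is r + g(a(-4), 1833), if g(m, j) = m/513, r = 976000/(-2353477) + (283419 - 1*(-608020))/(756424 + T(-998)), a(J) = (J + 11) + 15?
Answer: 38775222721033/48061539969408 ≈ 0.80678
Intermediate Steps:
a(J) = 26 + J (a(J) = (11 + J) + 15 = 26 + J)
r = 1359781631403/1780057035904 (r = 976000/(-2353477) + (283419 - 1*(-608020))/(756424 - 72) = 976000*(-1/2353477) + (283419 + 608020)/756352 = -976000/2353477 + 891439*(1/756352) = -976000/2353477 + 891439/756352 = 1359781631403/1780057035904 ≈ 0.76390)
g(m, j) = m/513 (g(m, j) = m*(1/513) = m/513)
r + g(a(-4), 1833) = 1359781631403/1780057035904 + (26 - 4)/513 = 1359781631403/1780057035904 + (1/513)*22 = 1359781631403/1780057035904 + 22/513 = 38775222721033/48061539969408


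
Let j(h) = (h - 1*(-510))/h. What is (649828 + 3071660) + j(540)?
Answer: 66986819/18 ≈ 3.7215e+6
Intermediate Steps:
j(h) = (510 + h)/h (j(h) = (h + 510)/h = (510 + h)/h)
(649828 + 3071660) + j(540) = (649828 + 3071660) + (510 + 540)/540 = 3721488 + (1/540)*1050 = 3721488 + 35/18 = 66986819/18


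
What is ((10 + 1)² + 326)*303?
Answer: 135441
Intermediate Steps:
((10 + 1)² + 326)*303 = (11² + 326)*303 = (121 + 326)*303 = 447*303 = 135441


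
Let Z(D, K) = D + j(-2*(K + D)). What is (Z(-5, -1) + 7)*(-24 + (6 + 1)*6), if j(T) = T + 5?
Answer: 342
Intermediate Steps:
j(T) = 5 + T
Z(D, K) = 5 - D - 2*K (Z(D, K) = D + (5 - 2*(K + D)) = D + (5 - 2*(D + K)) = D + (5 + (-2*D - 2*K)) = D + (5 - 2*D - 2*K) = 5 - D - 2*K)
(Z(-5, -1) + 7)*(-24 + (6 + 1)*6) = ((5 - 1*(-5) - 2*(-1)) + 7)*(-24 + (6 + 1)*6) = ((5 + 5 + 2) + 7)*(-24 + 7*6) = (12 + 7)*(-24 + 42) = 19*18 = 342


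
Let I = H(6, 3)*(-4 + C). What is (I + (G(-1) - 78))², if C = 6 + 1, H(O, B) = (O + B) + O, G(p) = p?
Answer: 1156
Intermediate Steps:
H(O, B) = B + 2*O (H(O, B) = (B + O) + O = B + 2*O)
C = 7
I = 45 (I = (3 + 2*6)*(-4 + 7) = (3 + 12)*3 = 15*3 = 45)
(I + (G(-1) - 78))² = (45 + (-1 - 78))² = (45 - 79)² = (-34)² = 1156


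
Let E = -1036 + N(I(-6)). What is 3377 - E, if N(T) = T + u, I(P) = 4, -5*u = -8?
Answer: 22037/5 ≈ 4407.4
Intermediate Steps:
u = 8/5 (u = -⅕*(-8) = 8/5 ≈ 1.6000)
N(T) = 8/5 + T (N(T) = T + 8/5 = 8/5 + T)
E = -5152/5 (E = -1036 + (8/5 + 4) = -1036 + 28/5 = -5152/5 ≈ -1030.4)
3377 - E = 3377 - 1*(-5152/5) = 3377 + 5152/5 = 22037/5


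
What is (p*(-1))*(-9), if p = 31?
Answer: 279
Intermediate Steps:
(p*(-1))*(-9) = (31*(-1))*(-9) = -31*(-9) = 279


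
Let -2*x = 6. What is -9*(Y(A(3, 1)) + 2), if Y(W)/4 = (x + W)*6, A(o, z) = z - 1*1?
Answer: 630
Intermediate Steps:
x = -3 (x = -1/2*6 = -3)
A(o, z) = -1 + z (A(o, z) = z - 1 = -1 + z)
Y(W) = -72 + 24*W (Y(W) = 4*((-3 + W)*6) = 4*(-18 + 6*W) = -72 + 24*W)
-9*(Y(A(3, 1)) + 2) = -9*((-72 + 24*(-1 + 1)) + 2) = -9*((-72 + 24*0) + 2) = -9*((-72 + 0) + 2) = -9*(-72 + 2) = -9*(-70) = 630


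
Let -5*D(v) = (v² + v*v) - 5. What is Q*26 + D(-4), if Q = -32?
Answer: -4187/5 ≈ -837.40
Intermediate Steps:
D(v) = 1 - 2*v²/5 (D(v) = -((v² + v*v) - 5)/5 = -((v² + v²) - 5)/5 = -(2*v² - 5)/5 = -(-5 + 2*v²)/5 = 1 - 2*v²/5)
Q*26 + D(-4) = -32*26 + (1 - ⅖*(-4)²) = -832 + (1 - ⅖*16) = -832 + (1 - 32/5) = -832 - 27/5 = -4187/5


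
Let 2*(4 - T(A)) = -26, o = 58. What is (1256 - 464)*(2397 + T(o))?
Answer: 1911888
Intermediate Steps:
T(A) = 17 (T(A) = 4 - ½*(-26) = 4 + 13 = 17)
(1256 - 464)*(2397 + T(o)) = (1256 - 464)*(2397 + 17) = 792*2414 = 1911888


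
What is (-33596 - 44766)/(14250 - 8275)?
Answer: -78362/5975 ≈ -13.115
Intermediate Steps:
(-33596 - 44766)/(14250 - 8275) = -78362/5975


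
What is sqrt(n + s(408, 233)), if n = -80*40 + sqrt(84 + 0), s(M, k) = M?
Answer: sqrt(-2792 + 2*sqrt(21)) ≈ 52.753*I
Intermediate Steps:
n = -3200 + 2*sqrt(21) (n = -3200 + sqrt(84) = -3200 + 2*sqrt(21) ≈ -3190.8)
sqrt(n + s(408, 233)) = sqrt((-3200 + 2*sqrt(21)) + 408) = sqrt(-2792 + 2*sqrt(21))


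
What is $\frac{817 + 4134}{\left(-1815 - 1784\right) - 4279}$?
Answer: $- \frac{4951}{7878} \approx -0.62846$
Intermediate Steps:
$\frac{817 + 4134}{\left(-1815 - 1784\right) - 4279} = \frac{4951}{\left(-1815 - 1784\right) - 4279} = \frac{4951}{-3599 - 4279} = \frac{4951}{-7878} = 4951 \left(- \frac{1}{7878}\right) = - \frac{4951}{7878}$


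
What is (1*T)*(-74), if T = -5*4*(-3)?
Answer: -4440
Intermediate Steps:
T = 60 (T = -20*(-3) = 60)
(1*T)*(-74) = (1*60)*(-74) = 60*(-74) = -4440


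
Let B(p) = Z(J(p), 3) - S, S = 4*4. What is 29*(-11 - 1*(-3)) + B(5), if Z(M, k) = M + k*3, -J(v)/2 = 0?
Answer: -239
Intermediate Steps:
J(v) = 0 (J(v) = -2*0 = 0)
S = 16
Z(M, k) = M + 3*k
B(p) = -7 (B(p) = (0 + 3*3) - 1*16 = (0 + 9) - 16 = 9 - 16 = -7)
29*(-11 - 1*(-3)) + B(5) = 29*(-11 - 1*(-3)) - 7 = 29*(-11 + 3) - 7 = 29*(-8) - 7 = -232 - 7 = -239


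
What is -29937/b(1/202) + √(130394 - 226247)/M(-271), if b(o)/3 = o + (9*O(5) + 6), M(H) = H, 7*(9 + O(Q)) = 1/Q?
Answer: 70551530/528397 - I*√95853/271 ≈ 133.52 - 1.1424*I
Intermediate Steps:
O(Q) = -9 + 1/(7*Q)
b(o) = -7848/35 + 3*o (b(o) = 3*(o + (9*(-9 + (⅐)/5) + 6)) = 3*(o + (9*(-9 + (⅐)*(⅕)) + 6)) = 3*(o + (9*(-9 + 1/35) + 6)) = 3*(o + (9*(-314/35) + 6)) = 3*(o + (-2826/35 + 6)) = 3*(o - 2616/35) = 3*(-2616/35 + o) = -7848/35 + 3*o)
-29937/b(1/202) + √(130394 - 226247)/M(-271) = -29937/(-7848/35 + 3/202) + √(130394 - 226247)/(-271) = -29937/(-7848/35 + 3*(1/202)) + √(-95853)*(-1/271) = -29937/(-7848/35 + 3/202) + (I*√95853)*(-1/271) = -29937/(-1585191/7070) - I*√95853/271 = -29937*(-7070/1585191) - I*√95853/271 = 70551530/528397 - I*√95853/271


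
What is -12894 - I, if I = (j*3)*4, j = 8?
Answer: -12990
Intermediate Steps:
I = 96 (I = (8*3)*4 = 24*4 = 96)
-12894 - I = -12894 - 1*96 = -12894 - 96 = -12990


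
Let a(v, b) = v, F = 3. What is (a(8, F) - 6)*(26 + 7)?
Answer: 66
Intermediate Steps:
(a(8, F) - 6)*(26 + 7) = (8 - 6)*(26 + 7) = 2*33 = 66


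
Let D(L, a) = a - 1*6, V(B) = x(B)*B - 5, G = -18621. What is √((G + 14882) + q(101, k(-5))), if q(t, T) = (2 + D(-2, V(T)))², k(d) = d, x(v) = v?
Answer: 9*I*√43 ≈ 59.017*I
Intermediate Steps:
V(B) = -5 + B² (V(B) = B*B - 5 = B² - 5 = -5 + B²)
D(L, a) = -6 + a (D(L, a) = a - 6 = -6 + a)
q(t, T) = (-9 + T²)² (q(t, T) = (2 + (-6 + (-5 + T²)))² = (2 + (-11 + T²))² = (-9 + T²)²)
√((G + 14882) + q(101, k(-5))) = √((-18621 + 14882) + (-9 + (-5)²)²) = √(-3739 + (-9 + 25)²) = √(-3739 + 16²) = √(-3739 + 256) = √(-3483) = 9*I*√43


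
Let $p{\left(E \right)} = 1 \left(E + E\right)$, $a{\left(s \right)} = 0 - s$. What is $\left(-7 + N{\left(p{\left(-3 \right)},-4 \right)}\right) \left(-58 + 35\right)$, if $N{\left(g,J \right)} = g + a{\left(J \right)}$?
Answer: $207$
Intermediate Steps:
$a{\left(s \right)} = - s$
$p{\left(E \right)} = 2 E$ ($p{\left(E \right)} = 1 \cdot 2 E = 2 E$)
$N{\left(g,J \right)} = g - J$
$\left(-7 + N{\left(p{\left(-3 \right)},-4 \right)}\right) \left(-58 + 35\right) = \left(-7 + \left(2 \left(-3\right) - -4\right)\right) \left(-58 + 35\right) = \left(-7 + \left(-6 + 4\right)\right) \left(-23\right) = \left(-7 - 2\right) \left(-23\right) = \left(-9\right) \left(-23\right) = 207$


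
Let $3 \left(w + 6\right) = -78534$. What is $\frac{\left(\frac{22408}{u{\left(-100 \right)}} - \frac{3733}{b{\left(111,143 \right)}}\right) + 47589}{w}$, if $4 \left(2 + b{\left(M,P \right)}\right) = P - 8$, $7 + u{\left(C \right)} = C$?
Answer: $- \frac{214081127}{118604792} \approx -1.805$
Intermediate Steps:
$u{\left(C \right)} = -7 + C$
$w = -26184$ ($w = -6 + \frac{1}{3} \left(-78534\right) = -6 - 26178 = -26184$)
$b{\left(M,P \right)} = -4 + \frac{P}{4}$ ($b{\left(M,P \right)} = -2 + \frac{P - 8}{4} = -2 + \frac{-8 + P}{4} = -2 + \left(-2 + \frac{P}{4}\right) = -4 + \frac{P}{4}$)
$\frac{\left(\frac{22408}{u{\left(-100 \right)}} - \frac{3733}{b{\left(111,143 \right)}}\right) + 47589}{w} = \frac{\left(\frac{22408}{-7 - 100} - \frac{3733}{-4 + \frac{1}{4} \cdot 143}\right) + 47589}{-26184} = \left(\left(\frac{22408}{-107} - \frac{3733}{-4 + \frac{143}{4}}\right) + 47589\right) \left(- \frac{1}{26184}\right) = \left(\left(22408 \left(- \frac{1}{107}\right) - \frac{3733}{\frac{127}{4}}\right) + 47589\right) \left(- \frac{1}{26184}\right) = \left(\left(- \frac{22408}{107} - \frac{14932}{127}\right) + 47589\right) \left(- \frac{1}{26184}\right) = \left(- \frac{4443540}{13589} + 47589\right) \left(- \frac{1}{26184}\right) = \frac{642243381}{13589} \left(- \frac{1}{26184}\right) = - \frac{214081127}{118604792}$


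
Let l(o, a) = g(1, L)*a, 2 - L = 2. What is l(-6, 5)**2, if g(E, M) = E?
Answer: 25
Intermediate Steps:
L = 0 (L = 2 - 1*2 = 2 - 2 = 0)
l(o, a) = a (l(o, a) = 1*a = a)
l(-6, 5)**2 = 5**2 = 25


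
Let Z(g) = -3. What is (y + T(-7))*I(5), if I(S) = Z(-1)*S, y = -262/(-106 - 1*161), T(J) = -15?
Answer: 18715/89 ≈ 210.28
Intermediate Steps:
y = 262/267 (y = -262/(-106 - 161) = -262/(-267) = -262*(-1/267) = 262/267 ≈ 0.98127)
I(S) = -3*S
(y + T(-7))*I(5) = (262/267 - 15)*(-3*5) = -3743/267*(-15) = 18715/89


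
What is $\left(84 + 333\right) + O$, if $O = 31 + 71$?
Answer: $519$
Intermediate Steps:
$O = 102$
$\left(84 + 333\right) + O = \left(84 + 333\right) + 102 = 417 + 102 = 519$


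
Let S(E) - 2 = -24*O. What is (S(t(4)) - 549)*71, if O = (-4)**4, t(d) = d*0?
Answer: -475061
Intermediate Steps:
t(d) = 0
O = 256
S(E) = -6142 (S(E) = 2 - 24*256 = 2 - 6144 = -6142)
(S(t(4)) - 549)*71 = (-6142 - 549)*71 = -6691*71 = -475061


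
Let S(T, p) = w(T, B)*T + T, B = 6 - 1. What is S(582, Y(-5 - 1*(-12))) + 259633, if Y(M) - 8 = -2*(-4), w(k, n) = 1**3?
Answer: 260797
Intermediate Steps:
B = 5
w(k, n) = 1
Y(M) = 16 (Y(M) = 8 - 2*(-4) = 8 + 8 = 16)
S(T, p) = 2*T (S(T, p) = 1*T + T = T + T = 2*T)
S(582, Y(-5 - 1*(-12))) + 259633 = 2*582 + 259633 = 1164 + 259633 = 260797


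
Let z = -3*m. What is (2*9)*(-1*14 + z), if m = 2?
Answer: -360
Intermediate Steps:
z = -6 (z = -3*2 = -6)
(2*9)*(-1*14 + z) = (2*9)*(-1*14 - 6) = 18*(-14 - 6) = 18*(-20) = -360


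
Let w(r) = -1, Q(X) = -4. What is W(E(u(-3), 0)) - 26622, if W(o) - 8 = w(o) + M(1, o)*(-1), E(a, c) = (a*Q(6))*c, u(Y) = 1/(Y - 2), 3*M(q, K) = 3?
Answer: -26616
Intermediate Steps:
M(q, K) = 1 (M(q, K) = (1/3)*3 = 1)
u(Y) = 1/(-2 + Y)
E(a, c) = -4*a*c (E(a, c) = (a*(-4))*c = (-4*a)*c = -4*a*c)
W(o) = 6 (W(o) = 8 + (-1 + 1*(-1)) = 8 + (-1 - 1) = 8 - 2 = 6)
W(E(u(-3), 0)) - 26622 = 6 - 26622 = -26616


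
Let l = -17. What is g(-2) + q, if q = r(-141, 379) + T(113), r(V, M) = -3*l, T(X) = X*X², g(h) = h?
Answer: 1442946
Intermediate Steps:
T(X) = X³
r(V, M) = 51 (r(V, M) = -3*(-17) = 51)
q = 1442948 (q = 51 + 113³ = 51 + 1442897 = 1442948)
g(-2) + q = -2 + 1442948 = 1442946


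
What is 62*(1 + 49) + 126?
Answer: 3226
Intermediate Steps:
62*(1 + 49) + 126 = 62*50 + 126 = 3100 + 126 = 3226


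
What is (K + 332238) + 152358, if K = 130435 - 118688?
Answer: 496343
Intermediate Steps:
K = 11747
(K + 332238) + 152358 = (11747 + 332238) + 152358 = 343985 + 152358 = 496343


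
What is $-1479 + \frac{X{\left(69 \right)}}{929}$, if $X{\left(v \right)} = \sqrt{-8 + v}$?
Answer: $-1479 + \frac{\sqrt{61}}{929} \approx -1479.0$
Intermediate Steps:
$-1479 + \frac{X{\left(69 \right)}}{929} = -1479 + \frac{\sqrt{-8 + 69}}{929} = -1479 + \sqrt{61} \cdot \frac{1}{929} = -1479 + \frac{\sqrt{61}}{929}$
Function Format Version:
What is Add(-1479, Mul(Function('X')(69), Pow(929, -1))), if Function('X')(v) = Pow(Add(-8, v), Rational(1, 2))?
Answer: Add(-1479, Mul(Rational(1, 929), Pow(61, Rational(1, 2)))) ≈ -1479.0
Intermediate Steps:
Add(-1479, Mul(Function('X')(69), Pow(929, -1))) = Add(-1479, Mul(Pow(Add(-8, 69), Rational(1, 2)), Pow(929, -1))) = Add(-1479, Mul(Pow(61, Rational(1, 2)), Rational(1, 929))) = Add(-1479, Mul(Rational(1, 929), Pow(61, Rational(1, 2))))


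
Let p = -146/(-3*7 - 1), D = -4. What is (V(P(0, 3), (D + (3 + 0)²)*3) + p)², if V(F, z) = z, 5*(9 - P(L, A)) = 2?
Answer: 56644/121 ≈ 468.13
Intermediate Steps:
P(L, A) = 43/5 (P(L, A) = 9 - ⅕*2 = 9 - ⅖ = 43/5)
p = 73/11 (p = -146/(-21 - 1) = -146/(-22) = -146*(-1/22) = 73/11 ≈ 6.6364)
(V(P(0, 3), (D + (3 + 0)²)*3) + p)² = ((-4 + (3 + 0)²)*3 + 73/11)² = ((-4 + 3²)*3 + 73/11)² = ((-4 + 9)*3 + 73/11)² = (5*3 + 73/11)² = (15 + 73/11)² = (238/11)² = 56644/121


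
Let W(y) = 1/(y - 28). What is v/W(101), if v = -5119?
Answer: -373687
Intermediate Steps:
W(y) = 1/(-28 + y)
v/W(101) = -5119/(1/(-28 + 101)) = -5119/(1/73) = -5119/1/73 = -5119*73 = -373687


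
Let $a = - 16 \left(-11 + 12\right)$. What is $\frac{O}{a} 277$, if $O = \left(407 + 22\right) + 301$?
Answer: $- \frac{101105}{8} \approx -12638.0$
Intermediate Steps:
$a = -16$ ($a = \left(-16\right) 1 = -16$)
$O = 730$ ($O = 429 + 301 = 730$)
$\frac{O}{a} 277 = \frac{730}{-16} \cdot 277 = 730 \left(- \frac{1}{16}\right) 277 = \left(- \frac{365}{8}\right) 277 = - \frac{101105}{8}$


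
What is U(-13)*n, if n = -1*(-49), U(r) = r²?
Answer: 8281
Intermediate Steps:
n = 49
U(-13)*n = (-13)²*49 = 169*49 = 8281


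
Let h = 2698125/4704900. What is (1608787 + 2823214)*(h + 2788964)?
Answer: 775411042118461623/62732 ≈ 1.2361e+13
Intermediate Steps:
h = 35975/62732 (h = 2698125*(1/4704900) = 35975/62732 ≈ 0.57347)
(1608787 + 2823214)*(h + 2788964) = (1608787 + 2823214)*(35975/62732 + 2788964) = 4432001*(174957325623/62732) = 775411042118461623/62732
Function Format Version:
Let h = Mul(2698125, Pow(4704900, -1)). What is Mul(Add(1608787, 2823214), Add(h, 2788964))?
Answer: Rational(775411042118461623, 62732) ≈ 1.2361e+13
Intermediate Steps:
h = Rational(35975, 62732) (h = Mul(2698125, Rational(1, 4704900)) = Rational(35975, 62732) ≈ 0.57347)
Mul(Add(1608787, 2823214), Add(h, 2788964)) = Mul(Add(1608787, 2823214), Add(Rational(35975, 62732), 2788964)) = Mul(4432001, Rational(174957325623, 62732)) = Rational(775411042118461623, 62732)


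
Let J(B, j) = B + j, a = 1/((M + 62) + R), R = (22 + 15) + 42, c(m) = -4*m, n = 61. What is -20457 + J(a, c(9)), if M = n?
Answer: -4139585/202 ≈ -20493.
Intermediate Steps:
M = 61
R = 79 (R = 37 + 42 = 79)
a = 1/202 (a = 1/((61 + 62) + 79) = 1/(123 + 79) = 1/202 ≈ 0.0049505)
-20457 + J(a, c(9)) = -20457 + (1/202 - 4*9) = -20457 + (1/202 - 36) = -20457 - 7271/202 = -4139585/202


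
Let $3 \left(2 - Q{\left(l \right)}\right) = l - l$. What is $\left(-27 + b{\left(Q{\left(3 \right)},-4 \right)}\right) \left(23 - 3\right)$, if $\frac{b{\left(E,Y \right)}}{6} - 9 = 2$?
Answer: $780$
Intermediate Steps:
$Q{\left(l \right)} = 2$ ($Q{\left(l \right)} = 2 - \frac{l - l}{3} = 2 - 0 = 2 + 0 = 2$)
$b{\left(E,Y \right)} = 66$ ($b{\left(E,Y \right)} = 54 + 6 \cdot 2 = 54 + 12 = 66$)
$\left(-27 + b{\left(Q{\left(3 \right)},-4 \right)}\right) \left(23 - 3\right) = \left(-27 + 66\right) \left(23 - 3\right) = 39 \left(23 - 3\right) = 39 \cdot 20 = 780$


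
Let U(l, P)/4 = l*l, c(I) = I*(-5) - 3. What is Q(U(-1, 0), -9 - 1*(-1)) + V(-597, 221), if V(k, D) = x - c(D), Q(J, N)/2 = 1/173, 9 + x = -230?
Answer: 150339/173 ≈ 869.01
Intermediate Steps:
x = -239 (x = -9 - 230 = -239)
c(I) = -3 - 5*I (c(I) = -5*I - 3 = -3 - 5*I)
U(l, P) = 4*l² (U(l, P) = 4*(l*l) = 4*l²)
Q(J, N) = 2/173
V(k, D) = -236 + 5*D (V(k, D) = -239 - (-3 - 5*D) = -239 + (3 + 5*D) = -236 + 5*D)
Q(U(-1, 0), -9 - 1*(-1)) + V(-597, 221) = 2/173 + (-236 + 5*221) = 2/173 + (-236 + 1105) = 2/173 + 869 = 150339/173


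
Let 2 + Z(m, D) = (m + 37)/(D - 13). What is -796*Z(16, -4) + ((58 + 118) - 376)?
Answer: 65852/17 ≈ 3873.6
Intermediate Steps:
Z(m, D) = -2 + (37 + m)/(-13 + D) (Z(m, D) = -2 + (m + 37)/(D - 13) = -2 + (37 + m)/(-13 + D))
-796*Z(16, -4) + ((58 + 118) - 376) = -796*(63 + 16 - 2*(-4))/(-13 - 4) + ((58 + 118) - 376) = -796*(63 + 16 + 8)/(-17) + (176 - 376) = -(-796)*87/17 - 200 = -796*(-87/17) - 200 = 69252/17 - 200 = 65852/17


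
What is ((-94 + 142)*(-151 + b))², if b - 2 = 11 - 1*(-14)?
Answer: 35426304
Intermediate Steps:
b = 27 (b = 2 + (11 - 1*(-14)) = 2 + (11 + 14) = 2 + 25 = 27)
((-94 + 142)*(-151 + b))² = ((-94 + 142)*(-151 + 27))² = (48*(-124))² = (-5952)² = 35426304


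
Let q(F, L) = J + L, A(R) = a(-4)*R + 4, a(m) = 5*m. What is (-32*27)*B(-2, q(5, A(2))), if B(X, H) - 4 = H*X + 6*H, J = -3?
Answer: 131328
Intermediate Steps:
A(R) = 4 - 20*R (A(R) = (5*(-4))*R + 4 = -20*R + 4 = 4 - 20*R)
q(F, L) = -3 + L
B(X, H) = 4 + 6*H + H*X (B(X, H) = 4 + (H*X + 6*H) = 4 + (6*H + H*X) = 4 + 6*H + H*X)
(-32*27)*B(-2, q(5, A(2))) = (-32*27)*(4 + 6*(-3 + (4 - 20*2)) + (-3 + (4 - 20*2))*(-2)) = -864*(4 + 6*(-3 + (4 - 40)) + (-3 + (4 - 40))*(-2)) = -864*(4 + 6*(-3 - 36) + (-3 - 36)*(-2)) = -864*(4 + 6*(-39) - 39*(-2)) = -864*(4 - 234 + 78) = -864*(-152) = 131328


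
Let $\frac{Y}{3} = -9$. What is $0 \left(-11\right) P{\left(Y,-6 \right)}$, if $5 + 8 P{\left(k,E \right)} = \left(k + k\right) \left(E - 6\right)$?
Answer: $0$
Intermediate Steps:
$Y = -27$ ($Y = 3 \left(-9\right) = -27$)
$P{\left(k,E \right)} = - \frac{5}{8} + \frac{k \left(-6 + E\right)}{4}$ ($P{\left(k,E \right)} = - \frac{5}{8} + \frac{\left(k + k\right) \left(E - 6\right)}{8} = - \frac{5}{8} + \frac{2 k \left(-6 + E\right)}{8} = - \frac{5}{8} + \frac{k \left(-6 + E\right)}{4}$)
$0 \left(-11\right) P{\left(Y,-6 \right)} = 0 \left(-11\right) \left(- \frac{5}{8} - - \frac{81}{2} + \frac{1}{4} \left(-6\right) \left(-27\right)\right) = 0 \left(- \frac{5}{8} + \frac{81}{2} + \frac{81}{2}\right) = 0 \cdot \frac{643}{8} = 0$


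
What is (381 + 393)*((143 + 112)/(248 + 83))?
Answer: 197370/331 ≈ 596.28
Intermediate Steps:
(381 + 393)*((143 + 112)/(248 + 83)) = 774*(255/331) = 197370/331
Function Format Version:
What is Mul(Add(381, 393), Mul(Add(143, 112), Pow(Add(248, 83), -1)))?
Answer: Rational(197370, 331) ≈ 596.28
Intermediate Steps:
Mul(Add(381, 393), Mul(Add(143, 112), Pow(Add(248, 83), -1))) = Mul(774, Mul(255, Pow(331, -1))) = Mul(774, Mul(255, Rational(1, 331))) = Mul(774, Rational(255, 331)) = Rational(197370, 331)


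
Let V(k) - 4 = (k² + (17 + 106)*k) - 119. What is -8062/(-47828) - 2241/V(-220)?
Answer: 10655567/169191550 ≈ 0.062979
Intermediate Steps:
V(k) = -115 + k² + 123*k (V(k) = 4 + ((k² + (17 + 106)*k) - 119) = 4 + ((k² + 123*k) - 119) = 4 + (-119 + k² + 123*k) = -115 + k² + 123*k)
-8062/(-47828) - 2241/V(-220) = -8062/(-47828) - 2241/(-115 + (-220)² + 123*(-220)) = -8062*(-1/47828) - 2241/(-115 + 48400 - 27060) = 4031/23914 - 2241/21225 = 4031/23914 - 2241*1/21225 = 4031/23914 - 747/7075 = 10655567/169191550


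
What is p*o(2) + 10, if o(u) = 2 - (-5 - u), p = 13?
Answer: 127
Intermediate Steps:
o(u) = 7 + u (o(u) = 2 + (5 + u) = 7 + u)
p*o(2) + 10 = 13*(7 + 2) + 10 = 13*9 + 10 = 117 + 10 = 127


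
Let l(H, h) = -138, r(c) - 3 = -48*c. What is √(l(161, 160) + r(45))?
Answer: 3*I*√255 ≈ 47.906*I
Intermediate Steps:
r(c) = 3 - 48*c
√(l(161, 160) + r(45)) = √(-138 + (3 - 48*45)) = √(-138 + (3 - 2160)) = √(-138 - 2157) = √(-2295) = 3*I*√255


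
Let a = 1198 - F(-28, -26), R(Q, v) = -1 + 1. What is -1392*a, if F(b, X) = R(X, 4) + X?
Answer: -1703808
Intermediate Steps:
R(Q, v) = 0
F(b, X) = X (F(b, X) = 0 + X = X)
a = 1224 (a = 1198 - 1*(-26) = 1198 + 26 = 1224)
-1392*a = -1392*1224 = -1703808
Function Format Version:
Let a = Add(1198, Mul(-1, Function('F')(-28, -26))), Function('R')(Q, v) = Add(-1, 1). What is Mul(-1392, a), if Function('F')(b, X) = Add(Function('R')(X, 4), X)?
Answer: -1703808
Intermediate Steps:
Function('R')(Q, v) = 0
Function('F')(b, X) = X (Function('F')(b, X) = Add(0, X) = X)
a = 1224 (a = Add(1198, Mul(-1, -26)) = Add(1198, 26) = 1224)
Mul(-1392, a) = Mul(-1392, 1224) = -1703808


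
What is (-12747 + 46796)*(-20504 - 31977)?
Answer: -1786925569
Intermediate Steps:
(-12747 + 46796)*(-20504 - 31977) = 34049*(-52481) = -1786925569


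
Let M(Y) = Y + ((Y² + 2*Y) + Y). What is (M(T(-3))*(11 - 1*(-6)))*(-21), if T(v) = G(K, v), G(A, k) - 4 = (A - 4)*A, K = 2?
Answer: 0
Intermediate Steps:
G(A, k) = 4 + A*(-4 + A) (G(A, k) = 4 + (A - 4)*A = 4 + (-4 + A)*A = 4 + A*(-4 + A))
T(v) = 0 (T(v) = 4 + 2² - 4*2 = 4 + 4 - 8 = 0)
M(Y) = Y² + 4*Y (M(Y) = Y + (Y² + 3*Y) = Y² + 4*Y)
(M(T(-3))*(11 - 1*(-6)))*(-21) = ((0*(4 + 0))*(11 - 1*(-6)))*(-21) = ((0*4)*(11 + 6))*(-21) = (0*17)*(-21) = 0*(-21) = 0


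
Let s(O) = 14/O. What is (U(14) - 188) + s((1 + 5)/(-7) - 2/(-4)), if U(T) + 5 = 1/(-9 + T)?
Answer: -232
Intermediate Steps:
U(T) = -5 + 1/(-9 + T)
(U(14) - 188) + s((1 + 5)/(-7) - 2/(-4)) = ((46 - 5*14)/(-9 + 14) - 188) + 14/((1 + 5)/(-7) - 2/(-4)) = ((46 - 70)/5 - 188) + 14/(6*(-⅐) - 2*(-¼)) = ((⅕)*(-24) - 188) + 14/(-6/7 + ½) = (-24/5 - 188) + 14/(-5/14) = -964/5 + 14*(-14/5) = -964/5 - 196/5 = -232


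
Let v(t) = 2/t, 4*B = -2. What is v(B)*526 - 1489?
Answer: -3593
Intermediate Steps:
B = -1/2 (B = (1/4)*(-2) = -1/2 ≈ -0.50000)
v(B)*526 - 1489 = (2/(-1/2))*526 - 1489 = (2*(-2))*526 - 1489 = -4*526 - 1489 = -2104 - 1489 = -3593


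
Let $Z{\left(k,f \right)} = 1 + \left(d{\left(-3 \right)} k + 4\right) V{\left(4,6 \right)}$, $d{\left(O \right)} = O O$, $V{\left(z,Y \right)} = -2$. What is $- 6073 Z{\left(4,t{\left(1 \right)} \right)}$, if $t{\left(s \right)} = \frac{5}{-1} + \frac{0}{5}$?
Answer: $479767$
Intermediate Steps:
$d{\left(O \right)} = O^{2}$
$t{\left(s \right)} = -5$ ($t{\left(s \right)} = 5 \left(-1\right) + 0 \cdot \frac{1}{5} = -5 + 0 = -5$)
$Z{\left(k,f \right)} = -7 - 18 k$ ($Z{\left(k,f \right)} = 1 + \left(\left(-3\right)^{2} k + 4\right) \left(-2\right) = 1 + \left(9 k + 4\right) \left(-2\right) = 1 + \left(4 + 9 k\right) \left(-2\right) = 1 - \left(8 + 18 k\right) = -7 - 18 k$)
$- 6073 Z{\left(4,t{\left(1 \right)} \right)} = - 6073 \left(-7 - 72\right) = \left(-6073\right) \left(-79\right) = 479767$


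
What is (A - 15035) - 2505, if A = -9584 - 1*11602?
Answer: -38726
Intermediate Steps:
A = -21186 (A = -9584 - 11602 = -21186)
(A - 15035) - 2505 = (-21186 - 15035) - 2505 = -36221 - 2505 = -38726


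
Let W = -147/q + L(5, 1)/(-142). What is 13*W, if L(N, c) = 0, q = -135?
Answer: 637/45 ≈ 14.156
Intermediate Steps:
W = 49/45 (W = -147/(-135) + 0/(-142) = -147*(-1/135) + 0*(-1/142) = 49/45 + 0 = 49/45 ≈ 1.0889)
13*W = 13*(49/45) = 637/45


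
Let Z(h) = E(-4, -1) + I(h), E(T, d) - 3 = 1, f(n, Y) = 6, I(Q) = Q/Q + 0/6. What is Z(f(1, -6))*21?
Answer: 105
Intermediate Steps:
I(Q) = 1 (I(Q) = 1 + 0*(1/6) = 1 + 0 = 1)
E(T, d) = 4 (E(T, d) = 3 + 1 = 4)
Z(h) = 5 (Z(h) = 4 + 1 = 5)
Z(f(1, -6))*21 = 5*21 = 105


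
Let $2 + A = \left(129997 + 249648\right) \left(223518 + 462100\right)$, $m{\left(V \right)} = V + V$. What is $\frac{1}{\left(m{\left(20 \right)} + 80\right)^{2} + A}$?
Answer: $\frac{1}{260291460008} \approx 3.8418 \cdot 10^{-12}$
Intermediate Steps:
$m{\left(V \right)} = 2 V$
$A = 260291445608$ ($A = -2 + \left(129997 + 249648\right) \left(223518 + 462100\right) = -2 + 379645 \cdot 685618 = -2 + 260291445610 = 260291445608$)
$\frac{1}{\left(m{\left(20 \right)} + 80\right)^{2} + A} = \frac{1}{\left(2 \cdot 20 + 80\right)^{2} + 260291445608} = \frac{1}{\left(40 + 80\right)^{2} + 260291445608} = \frac{1}{120^{2} + 260291445608} = \frac{1}{14400 + 260291445608} = \frac{1}{260291460008}$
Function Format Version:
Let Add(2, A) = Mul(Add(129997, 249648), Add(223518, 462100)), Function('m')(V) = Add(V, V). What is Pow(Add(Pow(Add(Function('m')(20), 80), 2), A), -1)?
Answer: Rational(1, 260291460008) ≈ 3.8418e-12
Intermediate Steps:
Function('m')(V) = Mul(2, V)
A = 260291445608 (A = Add(-2, Mul(Add(129997, 249648), Add(223518, 462100))) = Add(-2, Mul(379645, 685618)) = Add(-2, 260291445610) = 260291445608)
Pow(Add(Pow(Add(Function('m')(20), 80), 2), A), -1) = Pow(Add(Pow(Add(Mul(2, 20), 80), 2), 260291445608), -1) = Pow(Add(Pow(Add(40, 80), 2), 260291445608), -1) = Pow(Add(Pow(120, 2), 260291445608), -1) = Pow(Add(14400, 260291445608), -1) = Pow(260291460008, -1) = Rational(1, 260291460008)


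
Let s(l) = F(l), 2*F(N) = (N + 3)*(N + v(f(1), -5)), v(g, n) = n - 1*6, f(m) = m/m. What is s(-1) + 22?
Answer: 10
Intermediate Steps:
f(m) = 1
v(g, n) = -6 + n (v(g, n) = n - 6 = -6 + n)
F(N) = (-11 + N)*(3 + N)/2 (F(N) = ((N + 3)*(N + (-6 - 5)))/2 = ((3 + N)*(N - 11))/2 = ((3 + N)*(-11 + N))/2 = ((-11 + N)*(3 + N))/2 = (-11 + N)*(3 + N)/2)
s(l) = -33/2 + l²/2 - 4*l
s(-1) + 22 = (-33/2 + (½)*(-1)² - 4*(-1)) + 22 = (-33/2 + (½)*1 + 4) + 22 = (-33/2 + ½ + 4) + 22 = -12 + 22 = 10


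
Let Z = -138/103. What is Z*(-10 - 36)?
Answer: 6348/103 ≈ 61.631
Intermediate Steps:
Z = -138/103 (Z = -138*1/103 = -138/103 ≈ -1.3398)
Z*(-10 - 36) = -138*(-10 - 36)/103 = -138/103*(-46) = 6348/103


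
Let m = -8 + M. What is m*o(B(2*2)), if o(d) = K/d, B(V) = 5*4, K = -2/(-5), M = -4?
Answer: -6/25 ≈ -0.24000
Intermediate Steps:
K = ⅖ (K = -2*(-⅕) = ⅖ ≈ 0.40000)
B(V) = 20
m = -12 (m = -8 - 4 = -12)
o(d) = 2/(5*d)
m*o(B(2*2)) = -24/(5*20) = -12*1/50 = -6/25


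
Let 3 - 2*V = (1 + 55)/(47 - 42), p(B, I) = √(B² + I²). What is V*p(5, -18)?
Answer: -41*√349/10 ≈ -76.594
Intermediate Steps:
V = -41/10 (V = 3/2 - (1 + 55)/(2*(47 - 42)) = 3/2 - 28/5 = -41/10 ≈ -4.1000)
V*p(5, -18) = -41*√(5² + (-18)²)/10 = -41*√(25 + 324)/10 = -41*√349/10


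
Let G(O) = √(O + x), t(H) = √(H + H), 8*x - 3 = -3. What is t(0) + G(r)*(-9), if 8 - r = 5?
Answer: -9*√3 ≈ -15.588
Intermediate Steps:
x = 0 (x = 3/8 + (⅛)*(-3) = 3/8 - 3/8 = 0)
r = 3 (r = 8 - 1*5 = 8 - 5 = 3)
t(H) = √2*√H (t(H) = √(2*H) = √2*√H)
G(O) = √O (G(O) = √(O + 0) = √O)
t(0) + G(r)*(-9) = √2*√0 + √3*(-9) = √2*0 - 9*√3 = 0 - 9*√3 = -9*√3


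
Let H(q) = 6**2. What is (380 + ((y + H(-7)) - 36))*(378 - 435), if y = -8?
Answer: -21204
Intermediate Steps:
H(q) = 36
(380 + ((y + H(-7)) - 36))*(378 - 435) = (380 + ((-8 + 36) - 36))*(378 - 435) = (380 + (28 - 36))*(-57) = (380 - 8)*(-57) = 372*(-57) = -21204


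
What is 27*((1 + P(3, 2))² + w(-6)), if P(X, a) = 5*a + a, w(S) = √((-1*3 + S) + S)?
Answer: 4563 + 27*I*√15 ≈ 4563.0 + 104.57*I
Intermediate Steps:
w(S) = √(-3 + 2*S) (w(S) = √((-3 + S) + S) = √(-3 + 2*S))
P(X, a) = 6*a
27*((1 + P(3, 2))² + w(-6)) = 27*((1 + 6*2)² + √(-3 + 2*(-6))) = 27*((1 + 12)² + √(-3 - 12)) = 27*(13² + √(-15)) = 27*(169 + I*√15) = 4563 + 27*I*√15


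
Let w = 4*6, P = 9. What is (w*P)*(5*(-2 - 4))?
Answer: -6480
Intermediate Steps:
w = 24
(w*P)*(5*(-2 - 4)) = (24*9)*(5*(-2 - 4)) = 216*(5*(-6)) = 216*(-30) = -6480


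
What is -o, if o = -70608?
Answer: 70608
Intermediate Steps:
-o = -1*(-70608) = 70608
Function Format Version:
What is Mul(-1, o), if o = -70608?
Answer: 70608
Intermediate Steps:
Mul(-1, o) = Mul(-1, -70608) = 70608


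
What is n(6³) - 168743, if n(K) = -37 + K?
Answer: -168564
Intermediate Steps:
n(6³) - 168743 = (-37 + 6³) - 168743 = (-37 + 216) - 168743 = 179 - 168743 = -168564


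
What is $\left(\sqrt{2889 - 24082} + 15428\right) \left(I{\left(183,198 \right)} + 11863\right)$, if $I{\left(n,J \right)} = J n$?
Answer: $742040516 + 48097 i \sqrt{21193} \approx 7.4204 \cdot 10^{8} + 7.0019 \cdot 10^{6} i$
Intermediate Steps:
$\left(\sqrt{2889 - 24082} + 15428\right) \left(I{\left(183,198 \right)} + 11863\right) = \left(\sqrt{2889 - 24082} + 15428\right) \left(198 \cdot 183 + 11863\right) = \left(\sqrt{-21193} + 15428\right) \left(36234 + 11863\right) = \left(i \sqrt{21193} + 15428\right) 48097 = \left(15428 + i \sqrt{21193}\right) 48097 = 742040516 + 48097 i \sqrt{21193}$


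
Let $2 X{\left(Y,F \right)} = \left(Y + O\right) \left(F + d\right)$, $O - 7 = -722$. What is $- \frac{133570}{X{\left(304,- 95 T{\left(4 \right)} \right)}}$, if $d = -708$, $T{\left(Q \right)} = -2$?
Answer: $- \frac{3610}{2877} \approx -1.2548$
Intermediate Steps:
$O = -715$ ($O = 7 - 722 = -715$)
$X{\left(Y,F \right)} = \frac{\left(-715 + Y\right) \left(-708 + F\right)}{2}$ ($X{\left(Y,F \right)} = \frac{\left(Y - 715\right) \left(F - 708\right)}{2} = \frac{\left(-715 + Y\right) \left(-708 + F\right)}{2}$)
$- \frac{133570}{X{\left(304,- 95 T{\left(4 \right)} \right)}} = - \frac{133570}{253110 - 107616 - \frac{715 \left(\left(-95\right) \left(-2\right)\right)}{2} + \frac{1}{2} \left(\left(-95\right) \left(-2\right)\right) 304} = - \frac{133570}{253110 - 107616 - 67925 + \frac{1}{2} \cdot 190 \cdot 304} = - \frac{133570}{253110 - 107616 - 67925 + 28880} = - \frac{133570}{106449} = \left(-133570\right) \frac{1}{106449} = - \frac{3610}{2877}$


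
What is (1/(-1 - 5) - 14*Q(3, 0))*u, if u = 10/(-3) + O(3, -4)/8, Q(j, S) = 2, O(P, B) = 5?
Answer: 10985/144 ≈ 76.285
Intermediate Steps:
u = -65/24 (u = 10/(-3) + 5/8 = 10*(-1/3) + 5*(1/8) = -10/3 + 5/8 = -65/24 ≈ -2.7083)
(1/(-1 - 5) - 14*Q(3, 0))*u = (1/(-1 - 5) - 14*2)*(-65/24) = (1/(-6) - 28)*(-65/24) = (-1/6 - 28)*(-65/24) = -169/6*(-65/24) = 10985/144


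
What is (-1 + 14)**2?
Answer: 169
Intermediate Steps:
(-1 + 14)**2 = 13**2 = 169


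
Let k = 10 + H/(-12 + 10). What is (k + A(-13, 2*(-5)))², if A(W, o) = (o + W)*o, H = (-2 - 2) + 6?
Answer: 57121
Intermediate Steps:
H = 2 (H = -4 + 6 = 2)
A(W, o) = o*(W + o) (A(W, o) = (W + o)*o = o*(W + o))
k = 9 (k = 10 + 2/(-12 + 10) = 10 + 2/(-2) = 10 - ½*2 = 10 - 1 = 9)
(k + A(-13, 2*(-5)))² = (9 + (2*(-5))*(-13 + 2*(-5)))² = (9 - 10*(-13 - 10))² = (9 - 10*(-23))² = (9 + 230)² = 239² = 57121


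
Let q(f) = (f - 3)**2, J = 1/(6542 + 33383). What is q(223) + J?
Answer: 1932370001/39925 ≈ 48400.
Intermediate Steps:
J = 1/39925 ≈ 2.5047e-5
q(f) = (-3 + f)**2
q(223) + J = (-3 + 223)**2 + 1/39925 = 220**2 + 1/39925 = 48400 + 1/39925 = 1932370001/39925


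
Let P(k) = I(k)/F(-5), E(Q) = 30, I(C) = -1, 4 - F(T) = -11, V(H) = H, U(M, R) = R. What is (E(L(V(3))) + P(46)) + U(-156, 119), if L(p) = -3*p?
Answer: 2234/15 ≈ 148.93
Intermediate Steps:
F(T) = 15 (F(T) = 4 - 1*(-11) = 4 + 11 = 15)
P(k) = -1/15
(E(L(V(3))) + P(46)) + U(-156, 119) = (30 - 1/15) + 119 = 449/15 + 119 = 2234/15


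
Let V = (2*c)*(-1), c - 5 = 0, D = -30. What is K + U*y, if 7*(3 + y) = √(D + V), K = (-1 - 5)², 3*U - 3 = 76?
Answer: -43 + 158*I*√10/21 ≈ -43.0 + 23.792*I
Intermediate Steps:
U = 79/3 (U = 1 + (⅓)*76 = 1 + 76/3 = 79/3 ≈ 26.333)
c = 5 (c = 5 + 0 = 5)
K = 36 (K = (-6)² = 36)
V = -10 (V = (2*5)*(-1) = 10*(-1) = -10)
y = -3 + 2*I*√10/7 (y = -3 + √(-30 - 10)/7 = -3 + √(-40)/7 = -3 + (2*I*√10)/7 = -3 + 2*I*√10/7 ≈ -3.0 + 0.90351*I)
K + U*y = 36 + 79*(-3 + 2*I*√10/7)/3 = 36 + (-79 + 158*I*√10/21) = -43 + 158*I*√10/21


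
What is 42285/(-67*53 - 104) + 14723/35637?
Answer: -290619596/26050647 ≈ -11.156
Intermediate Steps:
42285/(-67*53 - 104) + 14723/35637 = 42285/(-3551 - 104) + 14723*(1/35637) = 42285/(-3655) + 14723/35637 = 42285*(-1/3655) + 14723/35637 = -8457/731 + 14723/35637 = -290619596/26050647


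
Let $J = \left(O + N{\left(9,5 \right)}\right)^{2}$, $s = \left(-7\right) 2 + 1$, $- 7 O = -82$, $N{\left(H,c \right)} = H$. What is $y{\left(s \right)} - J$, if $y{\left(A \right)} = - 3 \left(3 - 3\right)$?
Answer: $- \frac{21025}{49} \approx -429.08$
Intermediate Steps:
$O = \frac{82}{7}$ ($O = \left(- \frac{1}{7}\right) \left(-82\right) = \frac{82}{7} \approx 11.714$)
$s = -13$ ($s = -14 + 1 = -13$)
$y{\left(A \right)} = 0$ ($y{\left(A \right)} = \left(-3\right) 0 = 0$)
$J = \frac{21025}{49}$ ($J = \left(\frac{82}{7} + 9\right)^{2} = \left(\frac{145}{7}\right)^{2} = \frac{21025}{49} \approx 429.08$)
$y{\left(s \right)} - J = 0 - \frac{21025}{49} = - \frac{21025}{49}$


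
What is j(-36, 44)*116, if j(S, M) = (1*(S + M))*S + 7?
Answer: -32596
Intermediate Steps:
j(S, M) = 7 + S*(M + S) (j(S, M) = (1*(M + S))*S + 7 = (M + S)*S + 7 = S*(M + S) + 7 = 7 + S*(M + S))
j(-36, 44)*116 = (7 + (-36)² + 44*(-36))*116 = (7 + 1296 - 1584)*116 = -281*116 = -32596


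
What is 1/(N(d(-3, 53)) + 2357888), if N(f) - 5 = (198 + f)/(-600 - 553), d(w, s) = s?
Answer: 1153/2718650378 ≈ 4.2411e-7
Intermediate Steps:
N(f) = 5567/1153 - f/1153 (N(f) = 5 + (198 + f)/(-600 - 553) = 5 + (198 + f)/(-1153) = 5 + (198 + f)*(-1/1153) = 5 + (-198/1153 - f/1153) = 5567/1153 - f/1153)
1/(N(d(-3, 53)) + 2357888) = 1/((5567/1153 - 1/1153*53) + 2357888) = 1/((5567/1153 - 53/1153) + 2357888) = 1/(5514/1153 + 2357888) = 1/(2718650378/1153) = 1153/2718650378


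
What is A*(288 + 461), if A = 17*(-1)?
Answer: -12733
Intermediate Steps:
A = -17
A*(288 + 461) = -17*(288 + 461) = -17*749 = -12733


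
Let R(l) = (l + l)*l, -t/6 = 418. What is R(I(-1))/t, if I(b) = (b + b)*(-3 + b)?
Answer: -32/627 ≈ -0.051037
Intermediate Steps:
t = -2508 (t = -6*418 = -2508)
I(b) = 2*b*(-3 + b) (I(b) = (2*b)*(-3 + b) = 2*b*(-3 + b))
R(l) = 2*l² (R(l) = (2*l)*l = 2*l²)
R(I(-1))/t = (2*(2*(-1)*(-3 - 1))²)/(-2508) = (2*(2*(-1)*(-4))²)*(-1/2508) = (2*8²)*(-1/2508) = (2*64)*(-1/2508) = 128*(-1/2508) = -32/627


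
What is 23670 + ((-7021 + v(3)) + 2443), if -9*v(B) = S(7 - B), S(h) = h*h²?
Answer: 171764/9 ≈ 19085.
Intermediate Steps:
S(h) = h³
v(B) = -(7 - B)³/9
23670 + ((-7021 + v(3)) + 2443) = 23670 + ((-7021 + (-7 + 3)³/9) + 2443) = 23670 + ((-7021 + (⅑)*(-4)³) + 2443) = 23670 + ((-7021 + (⅑)*(-64)) + 2443) = 23670 + ((-7021 - 64/9) + 2443) = 23670 + (-63253/9 + 2443) = 23670 - 41266/9 = 171764/9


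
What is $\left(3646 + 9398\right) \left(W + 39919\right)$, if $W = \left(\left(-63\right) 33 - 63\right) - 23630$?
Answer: $184533468$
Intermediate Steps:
$W = -25772$ ($W = \left(-2079 - 63\right) - 23630 = -2142 - 23630 = -25772$)
$\left(3646 + 9398\right) \left(W + 39919\right) = \left(3646 + 9398\right) \left(-25772 + 39919\right) = 13044 \cdot 14147 = 184533468$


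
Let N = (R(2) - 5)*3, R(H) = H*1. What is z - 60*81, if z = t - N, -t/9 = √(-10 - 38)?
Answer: -4851 - 36*I*√3 ≈ -4851.0 - 62.354*I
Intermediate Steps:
R(H) = H
N = -9 (N = (2 - 5)*3 = -3*3 = -9)
t = -36*I*√3 (t = -9*√(-10 - 38) = -36*I*√3 ≈ -62.354*I)
z = 9 - 36*I*√3 (z = -36*I*√3 - 1*(-9) = -36*I*√3 + 9 = 9 - 36*I*√3 ≈ 9.0 - 62.354*I)
z - 60*81 = (9 - 36*I*√3) - 60*81 = (9 - 36*I*√3) - 4860 = -4851 - 36*I*√3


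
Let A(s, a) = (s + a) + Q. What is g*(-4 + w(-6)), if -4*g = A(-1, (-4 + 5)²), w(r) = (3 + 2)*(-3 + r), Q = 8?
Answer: 98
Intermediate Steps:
A(s, a) = 8 + a + s (A(s, a) = (s + a) + 8 = (a + s) + 8 = 8 + a + s)
w(r) = -15 + 5*r (w(r) = 5*(-3 + r) = -15 + 5*r)
g = -2 (g = -(8 + (-4 + 5)² - 1)/4 = -(8 + 1² - 1)/4 = -(8 + 1 - 1)/4 = -¼*8 = -2)
g*(-4 + w(-6)) = -2*(-4 + (-15 + 5*(-6))) = -2*(-4 + (-15 - 30)) = -2*(-4 - 45) = -2*(-49) = 98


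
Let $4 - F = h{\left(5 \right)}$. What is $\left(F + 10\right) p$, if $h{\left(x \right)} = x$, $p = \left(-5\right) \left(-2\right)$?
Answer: $90$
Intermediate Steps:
$p = 10$
$F = -1$ ($F = 4 - 5 = -1$)
$\left(F + 10\right) p = \left(-1 + 10\right) 10 = 9 \cdot 10 = 90$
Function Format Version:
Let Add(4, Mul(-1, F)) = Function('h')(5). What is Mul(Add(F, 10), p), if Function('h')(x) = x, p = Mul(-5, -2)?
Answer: 90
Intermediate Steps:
p = 10
F = -1 (F = Add(4, Mul(-1, 5)) = Add(4, -5) = -1)
Mul(Add(F, 10), p) = Mul(Add(-1, 10), 10) = Mul(9, 10) = 90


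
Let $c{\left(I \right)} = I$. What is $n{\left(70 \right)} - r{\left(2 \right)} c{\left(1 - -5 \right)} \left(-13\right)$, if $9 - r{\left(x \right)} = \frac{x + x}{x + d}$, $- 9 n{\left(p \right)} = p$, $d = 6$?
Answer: $\frac{5897}{9} \approx 655.22$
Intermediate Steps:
$n{\left(p \right)} = - \frac{p}{9}$
$r{\left(x \right)} = 9 - \frac{2 x}{6 + x}$ ($r{\left(x \right)} = 9 - \frac{x + x}{x + 6} = 9 - \frac{2 x}{6 + x}$)
$n{\left(70 \right)} - r{\left(2 \right)} c{\left(1 - -5 \right)} \left(-13\right) = \left(- \frac{1}{9}\right) 70 - \frac{54 + 7 \cdot 2}{6 + 2} \left(1 - -5\right) \left(-13\right) = - \frac{70}{9} - \frac{54 + 14}{8} \left(1 + 5\right) \left(-13\right) = - \frac{70}{9} - \frac{1}{8} \cdot 68 \cdot 6 \left(-13\right) = - \frac{70}{9} - \frac{17}{2} \cdot 6 \left(-13\right) = - \frac{70}{9} - 51 \left(-13\right) = - \frac{70}{9} - -663 = - \frac{70}{9} + 663 = \frac{5897}{9}$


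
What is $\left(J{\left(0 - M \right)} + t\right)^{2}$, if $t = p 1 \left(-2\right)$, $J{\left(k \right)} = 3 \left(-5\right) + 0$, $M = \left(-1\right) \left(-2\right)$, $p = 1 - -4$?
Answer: $625$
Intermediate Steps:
$p = 5$ ($p = 1 + 4 = 5$)
$M = 2$
$J{\left(k \right)} = -15$ ($J{\left(k \right)} = -15 + 0 = -15$)
$t = -10$ ($t = 5 \cdot 1 \left(-2\right) = 5 \left(-2\right) = -10$)
$\left(J{\left(0 - M \right)} + t\right)^{2} = \left(-15 - 10\right)^{2} = \left(-25\right)^{2} = 625$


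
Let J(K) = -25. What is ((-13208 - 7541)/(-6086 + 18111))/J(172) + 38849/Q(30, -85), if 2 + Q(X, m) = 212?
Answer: 2336667583/12626250 ≈ 185.06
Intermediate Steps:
Q(X, m) = 210 (Q(X, m) = -2 + 212 = 210)
((-13208 - 7541)/(-6086 + 18111))/J(172) + 38849/Q(30, -85) = ((-13208 - 7541)/(-6086 + 18111))/(-25) + 38849/210 = -20749/12025*(-1/25) + 38849*(1/210) = -20749*1/12025*(-1/25) + 38849/210 = -20749/12025*(-1/25) + 38849/210 = 20749/300625 + 38849/210 = 2336667583/12626250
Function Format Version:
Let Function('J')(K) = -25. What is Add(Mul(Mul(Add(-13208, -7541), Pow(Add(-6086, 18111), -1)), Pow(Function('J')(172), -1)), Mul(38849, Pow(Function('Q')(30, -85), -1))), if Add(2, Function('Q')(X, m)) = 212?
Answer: Rational(2336667583, 12626250) ≈ 185.06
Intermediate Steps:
Function('Q')(X, m) = 210 (Function('Q')(X, m) = Add(-2, 212) = 210)
Add(Mul(Mul(Add(-13208, -7541), Pow(Add(-6086, 18111), -1)), Pow(Function('J')(172), -1)), Mul(38849, Pow(Function('Q')(30, -85), -1))) = Add(Mul(Mul(Add(-13208, -7541), Pow(Add(-6086, 18111), -1)), Pow(-25, -1)), Mul(38849, Pow(210, -1))) = Add(Mul(Mul(-20749, Pow(12025, -1)), Rational(-1, 25)), Mul(38849, Rational(1, 210))) = Add(Mul(Mul(-20749, Rational(1, 12025)), Rational(-1, 25)), Rational(38849, 210)) = Add(Mul(Rational(-20749, 12025), Rational(-1, 25)), Rational(38849, 210)) = Add(Rational(20749, 300625), Rational(38849, 210)) = Rational(2336667583, 12626250)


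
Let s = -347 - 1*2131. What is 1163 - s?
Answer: 3641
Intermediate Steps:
s = -2478 (s = -347 - 2131 = -2478)
1163 - s = 1163 - 1*(-2478) = 1163 + 2478 = 3641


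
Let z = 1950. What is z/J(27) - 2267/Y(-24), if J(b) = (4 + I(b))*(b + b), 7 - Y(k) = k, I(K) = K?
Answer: -20078/279 ≈ -71.964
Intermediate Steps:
Y(k) = 7 - k
J(b) = 2*b*(4 + b) (J(b) = (4 + b)*(b + b) = (4 + b)*(2*b) = 2*b*(4 + b))
z/J(27) - 2267/Y(-24) = 1950/((2*27*(4 + 27))) - 2267/(7 - 1*(-24)) = 1950/((2*27*31)) - 2267/(7 + 24) = 1950/1674 - 2267/31 = 1950*(1/1674) - 2267*1/31 = 325/279 - 2267/31 = -20078/279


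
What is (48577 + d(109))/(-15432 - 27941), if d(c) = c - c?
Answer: -48577/43373 ≈ -1.1200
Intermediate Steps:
d(c) = 0
(48577 + d(109))/(-15432 - 27941) = (48577 + 0)/(-15432 - 27941) = 48577/(-43373) = 48577*(-1/43373) = -48577/43373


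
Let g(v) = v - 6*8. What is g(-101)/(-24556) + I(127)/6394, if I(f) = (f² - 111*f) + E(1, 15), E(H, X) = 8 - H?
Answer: 25511195/78505532 ≈ 0.32496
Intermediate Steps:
g(v) = -48 + v (g(v) = v - 48 = -48 + v)
I(f) = 7 + f² - 111*f (I(f) = (f² - 111*f) + (8 - 1*1) = (f² - 111*f) + (8 - 1) = (f² - 111*f) + 7 = 7 + f² - 111*f)
g(-101)/(-24556) + I(127)/6394 = (-48 - 101)/(-24556) + (7 + 127² - 111*127)/6394 = -149*(-1/24556) + (7 + 16129 - 14097)*(1/6394) = 149/24556 + 2039*(1/6394) = 149/24556 + 2039/6394 = 25511195/78505532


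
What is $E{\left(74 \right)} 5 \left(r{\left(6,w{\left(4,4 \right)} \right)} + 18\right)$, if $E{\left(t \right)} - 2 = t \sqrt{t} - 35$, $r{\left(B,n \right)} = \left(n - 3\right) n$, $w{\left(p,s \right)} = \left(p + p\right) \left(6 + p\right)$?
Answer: $-1019370 + 2285860 \sqrt{74} \approx 1.8644 \cdot 10^{7}$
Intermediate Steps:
$w{\left(p,s \right)} = 2 p \left(6 + p\right)$
$r{\left(B,n \right)} = n \left(-3 + n\right)$ ($r{\left(B,n \right)} = \left(-3 + n\right) n = n \left(-3 + n\right)$)
$E{\left(t \right)} = -33 + t^{\frac{3}{2}}$ ($E{\left(t \right)} = 2 + \left(t \sqrt{t} - 35\right) = 2 + \left(t^{\frac{3}{2}} - 35\right) = 2 + \left(-35 + t^{\frac{3}{2}}\right) = -33 + t^{\frac{3}{2}}$)
$E{\left(74 \right)} 5 \left(r{\left(6,w{\left(4,4 \right)} \right)} + 18\right) = \left(-33 + 74^{\frac{3}{2}}\right) 5 \left(2 \cdot 4 \left(6 + 4\right) \left(-3 + 2 \cdot 4 \left(6 + 4\right)\right) + 18\right) = \left(-33 + 74 \sqrt{74}\right) 5 \left(2 \cdot 4 \cdot 10 \left(-3 + 2 \cdot 4 \cdot 10\right) + 18\right) = \left(-33 + 74 \sqrt{74}\right) 5 \left(80 \left(-3 + 80\right) + 18\right) = \left(-33 + 74 \sqrt{74}\right) 5 \left(80 \cdot 77 + 18\right) = \left(-33 + 74 \sqrt{74}\right) 5 \left(6160 + 18\right) = \left(-33 + 74 \sqrt{74}\right) 5 \cdot 6178 = \left(-33 + 74 \sqrt{74}\right) 30890 = -1019370 + 2285860 \sqrt{74}$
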